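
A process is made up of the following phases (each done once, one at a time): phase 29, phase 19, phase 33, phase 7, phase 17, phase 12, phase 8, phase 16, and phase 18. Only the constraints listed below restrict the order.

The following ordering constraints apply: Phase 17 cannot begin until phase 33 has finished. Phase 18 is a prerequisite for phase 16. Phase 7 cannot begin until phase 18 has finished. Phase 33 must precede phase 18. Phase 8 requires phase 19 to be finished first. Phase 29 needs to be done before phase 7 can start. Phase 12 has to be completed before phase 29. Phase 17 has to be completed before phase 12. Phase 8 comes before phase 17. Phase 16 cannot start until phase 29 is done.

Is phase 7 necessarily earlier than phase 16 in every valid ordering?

No

Phase 7 and phase 16 are not related by any chain of constraints.
A valid ordering placing phase 16 before phase 7 exists, so the answer is no.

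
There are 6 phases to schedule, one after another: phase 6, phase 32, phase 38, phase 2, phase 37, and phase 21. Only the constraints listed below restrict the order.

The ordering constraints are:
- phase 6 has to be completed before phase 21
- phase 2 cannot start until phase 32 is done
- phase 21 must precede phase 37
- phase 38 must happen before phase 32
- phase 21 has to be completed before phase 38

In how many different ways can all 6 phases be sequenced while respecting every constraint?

Only phase 6 has no prerequisites, so it must go first.
Counting all ways to extend the partial order to a total order gives 4.

4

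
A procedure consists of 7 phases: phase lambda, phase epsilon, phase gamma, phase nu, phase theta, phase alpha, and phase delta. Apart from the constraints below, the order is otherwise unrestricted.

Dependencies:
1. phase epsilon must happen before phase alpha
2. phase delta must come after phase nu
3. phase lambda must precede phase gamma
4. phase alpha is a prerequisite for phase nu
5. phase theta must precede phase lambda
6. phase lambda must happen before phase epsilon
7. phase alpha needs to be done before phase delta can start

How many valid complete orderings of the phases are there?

Phase theta is the only phase with nothing required before it, so every ordering starts there.
Enumerating by repeatedly choosing an available phase (one whose prerequisites are all placed) gives 5 distinct complete orderings.

5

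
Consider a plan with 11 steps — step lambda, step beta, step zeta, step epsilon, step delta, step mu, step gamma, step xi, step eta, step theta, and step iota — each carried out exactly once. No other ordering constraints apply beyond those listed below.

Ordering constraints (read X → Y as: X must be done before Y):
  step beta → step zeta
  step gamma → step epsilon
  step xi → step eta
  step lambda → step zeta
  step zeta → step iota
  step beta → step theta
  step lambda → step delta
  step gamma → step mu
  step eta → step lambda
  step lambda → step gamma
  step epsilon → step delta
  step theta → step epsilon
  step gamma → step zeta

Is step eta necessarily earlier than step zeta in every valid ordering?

Yes

Chaining the stated constraints: step eta → step lambda → step zeta.
So step eta must precede step zeta in any valid ordering.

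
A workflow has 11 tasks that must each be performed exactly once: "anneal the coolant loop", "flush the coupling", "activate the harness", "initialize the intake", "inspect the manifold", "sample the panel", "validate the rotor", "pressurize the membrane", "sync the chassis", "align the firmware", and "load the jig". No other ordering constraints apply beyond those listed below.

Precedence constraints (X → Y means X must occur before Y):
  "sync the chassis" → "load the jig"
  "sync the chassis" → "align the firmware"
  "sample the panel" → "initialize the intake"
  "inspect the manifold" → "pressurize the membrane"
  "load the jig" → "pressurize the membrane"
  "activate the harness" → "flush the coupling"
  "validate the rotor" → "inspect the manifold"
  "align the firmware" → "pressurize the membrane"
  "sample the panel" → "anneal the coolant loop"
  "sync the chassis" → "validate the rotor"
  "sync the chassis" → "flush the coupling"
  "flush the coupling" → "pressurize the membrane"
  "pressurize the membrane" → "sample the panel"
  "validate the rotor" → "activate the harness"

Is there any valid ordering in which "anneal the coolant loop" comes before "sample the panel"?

No

There is a dependency chain "sample the panel" → "anneal the coolant loop", so "anneal the coolant loop" always comes after "sample the panel".
So no valid ordering can have "anneal the coolant loop" before "sample the panel".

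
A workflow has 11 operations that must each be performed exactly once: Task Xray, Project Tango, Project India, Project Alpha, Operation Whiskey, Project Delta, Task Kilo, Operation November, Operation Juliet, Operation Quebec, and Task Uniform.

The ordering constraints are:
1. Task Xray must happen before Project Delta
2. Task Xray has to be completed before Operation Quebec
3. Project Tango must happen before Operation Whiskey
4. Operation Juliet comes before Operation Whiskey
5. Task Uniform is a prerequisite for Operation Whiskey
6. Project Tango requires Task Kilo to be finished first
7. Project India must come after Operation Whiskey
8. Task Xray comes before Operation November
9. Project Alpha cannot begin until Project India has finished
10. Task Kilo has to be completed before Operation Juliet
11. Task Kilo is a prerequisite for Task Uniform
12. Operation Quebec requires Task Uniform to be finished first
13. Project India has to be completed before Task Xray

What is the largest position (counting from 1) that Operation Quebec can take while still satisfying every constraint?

11

Operation Quebec has no required successors, so nothing stops it from going last (position 11).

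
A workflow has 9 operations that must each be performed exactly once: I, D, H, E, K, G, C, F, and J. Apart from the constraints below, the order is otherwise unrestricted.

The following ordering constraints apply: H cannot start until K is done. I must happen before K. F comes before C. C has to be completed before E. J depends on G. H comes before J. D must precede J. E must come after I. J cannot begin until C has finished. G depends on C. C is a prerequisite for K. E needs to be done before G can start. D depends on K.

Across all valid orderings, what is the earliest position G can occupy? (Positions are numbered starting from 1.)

5

The operations that are forced before G, directly or transitively, are I, E, C, F. That's 4 operations.
With 4 mandatory predecessors, the earliest G can sit is position 4+1 = 5, and placing just those 4 first achieves it.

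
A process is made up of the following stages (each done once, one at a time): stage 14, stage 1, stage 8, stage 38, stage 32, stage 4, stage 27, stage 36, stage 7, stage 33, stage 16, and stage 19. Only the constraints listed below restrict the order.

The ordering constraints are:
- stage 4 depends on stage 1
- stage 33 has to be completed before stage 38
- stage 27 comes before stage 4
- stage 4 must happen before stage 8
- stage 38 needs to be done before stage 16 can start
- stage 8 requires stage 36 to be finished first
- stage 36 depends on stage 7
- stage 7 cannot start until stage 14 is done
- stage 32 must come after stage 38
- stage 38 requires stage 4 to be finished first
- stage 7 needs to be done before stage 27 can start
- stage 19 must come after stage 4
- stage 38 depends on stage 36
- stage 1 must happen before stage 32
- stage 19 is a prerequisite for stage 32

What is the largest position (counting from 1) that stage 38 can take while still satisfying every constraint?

10

The stages that are forced after stage 38, directly or by a chain of constraints, are stage 32, stage 16. That's 2 stages.
So at least 2 stages follow stage 38, putting stage 38 no later than position 10. That position is achievable by scheduling everything else first.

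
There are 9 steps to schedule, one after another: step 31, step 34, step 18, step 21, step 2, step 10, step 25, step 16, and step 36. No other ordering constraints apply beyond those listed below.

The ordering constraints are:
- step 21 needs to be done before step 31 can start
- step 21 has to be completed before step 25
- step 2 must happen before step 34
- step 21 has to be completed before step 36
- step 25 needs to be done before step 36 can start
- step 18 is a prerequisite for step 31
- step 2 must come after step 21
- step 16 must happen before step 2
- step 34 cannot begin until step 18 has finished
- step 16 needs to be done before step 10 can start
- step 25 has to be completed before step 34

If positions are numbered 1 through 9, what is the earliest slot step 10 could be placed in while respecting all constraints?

2

The only step forced before step 10 (directly or transitively) is step 16.
With 1 mandatory predecessor, the earliest step 10 can sit is position 1+1 = 2, and placing just that one first achieves it.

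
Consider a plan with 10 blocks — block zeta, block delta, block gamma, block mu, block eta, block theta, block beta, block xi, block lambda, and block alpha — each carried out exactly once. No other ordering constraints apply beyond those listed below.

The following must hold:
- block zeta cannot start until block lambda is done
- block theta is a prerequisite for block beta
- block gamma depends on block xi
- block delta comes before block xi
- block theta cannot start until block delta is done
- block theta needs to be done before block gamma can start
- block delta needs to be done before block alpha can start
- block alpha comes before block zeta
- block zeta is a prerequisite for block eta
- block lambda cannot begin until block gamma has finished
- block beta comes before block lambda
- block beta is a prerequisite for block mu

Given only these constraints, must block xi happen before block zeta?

Yes

Following the dependencies: block xi → block gamma → block lambda → block zeta.
Hence block xi necessarily comes before block zeta.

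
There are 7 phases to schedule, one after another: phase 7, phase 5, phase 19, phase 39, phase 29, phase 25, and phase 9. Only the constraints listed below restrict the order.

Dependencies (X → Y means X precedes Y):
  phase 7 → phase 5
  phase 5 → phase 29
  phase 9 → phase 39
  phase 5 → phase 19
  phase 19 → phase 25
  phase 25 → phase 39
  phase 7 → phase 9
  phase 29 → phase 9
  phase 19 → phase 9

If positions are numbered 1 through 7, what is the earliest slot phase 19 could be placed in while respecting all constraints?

The phases that are forced before phase 19, directly or transitively, are phase 7, phase 5. That's 2 phases.
So at minimum 2 phases come before phase 19, putting phase 19 no earlier than position 3. That position is achievable by scheduling exactly those predecessors first.

3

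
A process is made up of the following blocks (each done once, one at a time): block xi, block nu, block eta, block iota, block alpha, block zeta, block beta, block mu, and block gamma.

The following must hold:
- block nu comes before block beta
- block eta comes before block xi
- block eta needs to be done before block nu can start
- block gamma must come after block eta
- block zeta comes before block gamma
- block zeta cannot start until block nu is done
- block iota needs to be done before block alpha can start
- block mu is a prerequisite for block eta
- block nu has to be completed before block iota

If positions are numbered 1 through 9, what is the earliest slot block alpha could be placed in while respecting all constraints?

5

The blocks that are forced before block alpha, directly or transitively, are block nu, block eta, block iota, block mu. That's 4 blocks.
With 4 mandatory predecessors, the earliest block alpha can sit is position 4+1 = 5, and placing just those 4 first achieves it.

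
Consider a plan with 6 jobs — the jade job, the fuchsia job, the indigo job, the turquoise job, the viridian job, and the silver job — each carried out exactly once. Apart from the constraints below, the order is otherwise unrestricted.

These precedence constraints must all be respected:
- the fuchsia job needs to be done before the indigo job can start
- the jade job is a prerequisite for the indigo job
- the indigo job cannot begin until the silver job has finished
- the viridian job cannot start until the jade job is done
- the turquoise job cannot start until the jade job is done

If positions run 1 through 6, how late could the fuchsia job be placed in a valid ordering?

Following the constraints forward from the fuchsia job, its only required successor is the indigo job.
With 1 mandatory successor out of 6 jobs total, the latest slot for the fuchsia job is 6−1 = 5, and it's reachable by doing all non-successors before the fuchsia job.

5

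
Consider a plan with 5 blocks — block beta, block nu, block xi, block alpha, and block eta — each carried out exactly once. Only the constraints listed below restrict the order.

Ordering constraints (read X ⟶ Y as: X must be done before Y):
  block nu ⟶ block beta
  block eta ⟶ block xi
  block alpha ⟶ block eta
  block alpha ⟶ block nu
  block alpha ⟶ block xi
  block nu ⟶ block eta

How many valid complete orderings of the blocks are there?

Block alpha is the only block with nothing required before it, so every ordering starts there.
Counting all ways to extend the partial order to a total order gives 3.

3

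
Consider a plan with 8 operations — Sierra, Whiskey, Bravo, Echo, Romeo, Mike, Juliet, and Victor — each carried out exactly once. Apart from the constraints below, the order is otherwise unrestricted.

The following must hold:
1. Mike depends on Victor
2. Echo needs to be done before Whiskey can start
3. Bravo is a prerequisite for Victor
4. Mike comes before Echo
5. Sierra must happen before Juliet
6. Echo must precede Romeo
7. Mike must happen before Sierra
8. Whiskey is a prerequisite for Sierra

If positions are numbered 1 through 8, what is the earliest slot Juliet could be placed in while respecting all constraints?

Working backwards through the constraints from Juliet, its full set of required predecessors is Sierra, Whiskey, Bravo, Echo, Mike, Victor — 6 of them.
With 6 mandatory predecessors, the earliest Juliet can sit is position 6+1 = 7, and placing just those 6 first achieves it.

7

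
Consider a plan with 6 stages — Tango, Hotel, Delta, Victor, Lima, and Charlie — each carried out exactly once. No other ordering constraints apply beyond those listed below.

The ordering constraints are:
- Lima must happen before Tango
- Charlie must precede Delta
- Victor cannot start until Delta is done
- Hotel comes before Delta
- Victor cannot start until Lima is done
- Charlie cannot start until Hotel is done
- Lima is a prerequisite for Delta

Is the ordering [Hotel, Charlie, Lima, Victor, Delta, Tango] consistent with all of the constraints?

In the proposed order, Victor appears before Delta.
That contradicts the constraint that Delta must precede Victor.

No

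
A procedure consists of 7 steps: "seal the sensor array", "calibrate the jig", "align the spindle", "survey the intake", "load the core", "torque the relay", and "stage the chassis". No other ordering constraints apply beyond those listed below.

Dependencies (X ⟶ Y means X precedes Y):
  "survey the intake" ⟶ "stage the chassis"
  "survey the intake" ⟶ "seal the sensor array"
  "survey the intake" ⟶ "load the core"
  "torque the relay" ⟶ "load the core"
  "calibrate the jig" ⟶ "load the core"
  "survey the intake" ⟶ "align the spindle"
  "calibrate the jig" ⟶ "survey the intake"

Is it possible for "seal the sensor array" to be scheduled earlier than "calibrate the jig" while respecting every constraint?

Following "calibrate the jig" → "survey the intake" → "seal the sensor array", "calibrate the jig" must precede "seal the sensor array" in every valid ordering.
Hence "seal the sensor array" can never be scheduled before "calibrate the jig".

No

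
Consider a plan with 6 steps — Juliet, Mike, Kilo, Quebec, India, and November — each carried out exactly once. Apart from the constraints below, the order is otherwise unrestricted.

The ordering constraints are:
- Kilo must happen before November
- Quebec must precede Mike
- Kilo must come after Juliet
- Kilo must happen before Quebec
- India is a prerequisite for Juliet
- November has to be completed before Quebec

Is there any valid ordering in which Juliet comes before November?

Yes

Juliet is actually forced before November by the constraints, so certainly some valid ordering has Juliet first.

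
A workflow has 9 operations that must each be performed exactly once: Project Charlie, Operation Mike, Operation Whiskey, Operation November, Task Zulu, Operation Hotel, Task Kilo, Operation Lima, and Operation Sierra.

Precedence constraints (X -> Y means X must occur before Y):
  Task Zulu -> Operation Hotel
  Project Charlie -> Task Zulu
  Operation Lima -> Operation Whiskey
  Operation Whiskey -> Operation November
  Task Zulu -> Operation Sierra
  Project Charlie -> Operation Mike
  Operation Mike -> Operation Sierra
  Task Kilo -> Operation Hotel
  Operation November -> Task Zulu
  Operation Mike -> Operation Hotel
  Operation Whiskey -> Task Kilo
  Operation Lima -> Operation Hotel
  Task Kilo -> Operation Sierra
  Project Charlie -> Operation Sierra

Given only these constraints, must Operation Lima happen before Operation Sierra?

Yes

Chaining the stated constraints: Operation Lima → Operation Whiskey → Task Kilo → Operation Sierra.
That forces Operation Lima before Operation Sierra in every valid schedule.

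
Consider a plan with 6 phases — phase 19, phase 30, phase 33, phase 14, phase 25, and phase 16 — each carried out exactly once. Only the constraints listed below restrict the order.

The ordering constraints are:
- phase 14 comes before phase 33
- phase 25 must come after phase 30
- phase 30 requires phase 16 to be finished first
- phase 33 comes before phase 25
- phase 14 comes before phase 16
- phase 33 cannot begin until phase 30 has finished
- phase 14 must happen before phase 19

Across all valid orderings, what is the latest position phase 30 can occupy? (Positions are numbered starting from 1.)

4

Every phase that must follow phase 30 has to come after it. Tracing all chains starting from phase 30, those phases are: phase 33, phase 25 — 2 in total.
So at least 2 phases follow phase 30, putting phase 30 no later than position 4. That position is achievable by scheduling everything else first.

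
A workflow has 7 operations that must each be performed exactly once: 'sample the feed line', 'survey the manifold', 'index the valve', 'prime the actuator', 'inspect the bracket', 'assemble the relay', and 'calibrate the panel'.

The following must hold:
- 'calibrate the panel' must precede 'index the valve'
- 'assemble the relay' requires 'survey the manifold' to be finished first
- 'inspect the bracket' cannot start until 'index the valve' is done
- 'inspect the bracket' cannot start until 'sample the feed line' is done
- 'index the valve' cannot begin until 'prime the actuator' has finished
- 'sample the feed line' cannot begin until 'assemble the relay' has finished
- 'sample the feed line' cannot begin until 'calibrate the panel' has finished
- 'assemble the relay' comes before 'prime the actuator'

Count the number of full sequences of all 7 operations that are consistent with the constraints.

The operations with no prerequisites are 'survey the manifold', 'calibrate the panel'; any of them can be placed first.
Systematically extending each partial ordering one operation at a time and counting, there are 11 complete orderings.

11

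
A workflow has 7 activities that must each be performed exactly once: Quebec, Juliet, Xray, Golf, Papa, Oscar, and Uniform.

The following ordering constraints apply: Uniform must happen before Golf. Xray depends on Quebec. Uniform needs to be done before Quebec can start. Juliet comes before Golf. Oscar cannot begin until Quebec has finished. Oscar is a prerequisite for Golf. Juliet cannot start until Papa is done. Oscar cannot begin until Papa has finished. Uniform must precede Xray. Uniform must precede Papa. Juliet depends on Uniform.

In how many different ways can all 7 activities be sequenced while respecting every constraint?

Only Uniform has no prerequisites, so it must go first.
Enumerating by repeatedly choosing an available activity (one whose prerequisites are all placed) gives 21 distinct complete orderings.

21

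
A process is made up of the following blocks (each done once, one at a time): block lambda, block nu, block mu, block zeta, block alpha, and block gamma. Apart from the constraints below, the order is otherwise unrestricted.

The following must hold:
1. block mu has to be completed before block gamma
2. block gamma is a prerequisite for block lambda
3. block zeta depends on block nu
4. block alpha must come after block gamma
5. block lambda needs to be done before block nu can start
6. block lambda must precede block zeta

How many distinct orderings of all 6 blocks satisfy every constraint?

4

Only block mu has no prerequisites, so it must go first.
Systematically extending each partial ordering one block at a time and counting, there are 4 complete orderings.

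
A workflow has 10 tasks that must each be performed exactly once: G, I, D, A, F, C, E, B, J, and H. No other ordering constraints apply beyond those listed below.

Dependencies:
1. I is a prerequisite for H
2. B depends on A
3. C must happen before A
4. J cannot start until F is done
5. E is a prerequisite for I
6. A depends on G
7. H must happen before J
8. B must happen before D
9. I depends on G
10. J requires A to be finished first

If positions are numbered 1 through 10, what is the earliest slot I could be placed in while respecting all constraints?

3

Working backwards through the constraints from I, its full set of required predecessors is G, E — 2 of them.
With 2 mandatory predecessors, the earliest I can sit is position 2+1 = 3, and placing just those 2 first achieves it.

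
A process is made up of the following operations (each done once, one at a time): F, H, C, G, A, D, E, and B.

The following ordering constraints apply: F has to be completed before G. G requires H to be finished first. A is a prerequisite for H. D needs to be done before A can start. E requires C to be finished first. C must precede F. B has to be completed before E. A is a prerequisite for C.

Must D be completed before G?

Following the dependencies: D → A → H → G.
So D must precede G in any valid ordering.

Yes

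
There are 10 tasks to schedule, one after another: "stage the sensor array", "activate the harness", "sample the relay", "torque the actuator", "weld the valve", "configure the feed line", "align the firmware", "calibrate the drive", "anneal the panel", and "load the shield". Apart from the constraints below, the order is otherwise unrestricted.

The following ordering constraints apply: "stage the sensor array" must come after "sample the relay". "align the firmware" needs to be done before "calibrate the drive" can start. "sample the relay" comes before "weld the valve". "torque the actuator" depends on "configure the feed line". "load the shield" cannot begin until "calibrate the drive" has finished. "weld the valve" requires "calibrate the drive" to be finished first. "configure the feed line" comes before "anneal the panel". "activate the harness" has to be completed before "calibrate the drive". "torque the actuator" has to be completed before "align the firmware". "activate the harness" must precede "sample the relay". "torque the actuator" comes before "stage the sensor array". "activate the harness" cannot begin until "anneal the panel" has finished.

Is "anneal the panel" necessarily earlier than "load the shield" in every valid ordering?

Chaining the stated constraints: "anneal the panel" → "activate the harness" → "calibrate the drive" → "load the shield".
Hence "anneal the panel" necessarily comes before "load the shield".

Yes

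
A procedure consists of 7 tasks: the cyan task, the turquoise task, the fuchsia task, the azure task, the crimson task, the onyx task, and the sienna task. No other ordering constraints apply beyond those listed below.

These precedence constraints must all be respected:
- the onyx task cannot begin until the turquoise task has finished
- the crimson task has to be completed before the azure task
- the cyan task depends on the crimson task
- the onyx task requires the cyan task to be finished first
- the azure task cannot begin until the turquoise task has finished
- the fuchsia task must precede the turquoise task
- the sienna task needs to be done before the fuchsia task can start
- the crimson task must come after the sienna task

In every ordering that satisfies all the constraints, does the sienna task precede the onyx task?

Yes

Chaining the stated constraints: the sienna task → the fuchsia task → the turquoise task → the onyx task.
That forces the sienna task before the onyx task in every valid schedule.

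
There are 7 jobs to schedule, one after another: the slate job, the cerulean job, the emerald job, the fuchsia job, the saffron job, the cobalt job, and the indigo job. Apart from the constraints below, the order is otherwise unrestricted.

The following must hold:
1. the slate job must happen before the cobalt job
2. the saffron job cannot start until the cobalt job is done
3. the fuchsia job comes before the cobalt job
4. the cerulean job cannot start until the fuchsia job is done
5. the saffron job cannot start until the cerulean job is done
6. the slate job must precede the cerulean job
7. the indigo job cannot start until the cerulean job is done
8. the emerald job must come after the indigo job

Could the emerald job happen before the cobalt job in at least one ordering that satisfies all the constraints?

Yes

The constraints leave the emerald job and the cobalt job unordered relative to each other; nothing requires the cobalt job earlier.
So a valid ordering placing the emerald job earlier than the cobalt job exists.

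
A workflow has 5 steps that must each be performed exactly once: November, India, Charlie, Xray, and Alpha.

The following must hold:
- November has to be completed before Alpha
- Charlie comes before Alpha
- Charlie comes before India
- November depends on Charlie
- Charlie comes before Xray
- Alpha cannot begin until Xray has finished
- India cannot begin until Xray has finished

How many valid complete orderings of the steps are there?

5

Only Charlie has no prerequisites, so it must go first.
Systematically extending each partial ordering one step at a time and counting, there are 5 complete orderings.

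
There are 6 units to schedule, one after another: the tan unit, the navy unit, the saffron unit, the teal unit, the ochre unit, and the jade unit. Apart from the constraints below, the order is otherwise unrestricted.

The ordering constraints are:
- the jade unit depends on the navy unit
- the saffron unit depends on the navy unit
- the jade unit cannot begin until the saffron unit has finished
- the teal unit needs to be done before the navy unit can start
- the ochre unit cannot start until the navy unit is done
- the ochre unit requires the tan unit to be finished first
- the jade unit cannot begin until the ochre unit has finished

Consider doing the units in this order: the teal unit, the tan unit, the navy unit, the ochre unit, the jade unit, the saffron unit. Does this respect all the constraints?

No

Here the saffron unit comes after the jade unit.
Since the saffron unit is required before the jade unit, the ordering is invalid.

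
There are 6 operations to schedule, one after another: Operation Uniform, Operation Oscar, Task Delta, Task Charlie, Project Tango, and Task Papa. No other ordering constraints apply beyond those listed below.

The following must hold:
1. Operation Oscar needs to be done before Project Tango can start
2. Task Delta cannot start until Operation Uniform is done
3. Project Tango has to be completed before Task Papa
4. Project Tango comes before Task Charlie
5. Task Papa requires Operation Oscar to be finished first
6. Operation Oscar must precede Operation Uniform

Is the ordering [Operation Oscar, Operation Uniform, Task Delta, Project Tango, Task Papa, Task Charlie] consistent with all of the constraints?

Yes

Every stated constraint is respected: Operation Oscar sits at position 1, ahead of Task Papa at position 5, and each of the other listed pairs likewise has the predecessor earlier in the sequence.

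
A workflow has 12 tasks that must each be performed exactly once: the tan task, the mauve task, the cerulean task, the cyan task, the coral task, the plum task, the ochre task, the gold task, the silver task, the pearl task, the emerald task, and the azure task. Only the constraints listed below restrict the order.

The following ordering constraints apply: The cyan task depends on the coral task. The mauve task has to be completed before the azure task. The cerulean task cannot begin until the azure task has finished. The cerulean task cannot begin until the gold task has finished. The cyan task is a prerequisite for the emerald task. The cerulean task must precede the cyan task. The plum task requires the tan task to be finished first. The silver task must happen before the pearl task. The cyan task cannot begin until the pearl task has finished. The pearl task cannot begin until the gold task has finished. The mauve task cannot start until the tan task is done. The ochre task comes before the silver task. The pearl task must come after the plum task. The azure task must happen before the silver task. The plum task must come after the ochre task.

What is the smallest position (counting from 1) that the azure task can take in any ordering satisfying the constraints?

3

The tasks that are forced before the azure task, directly or transitively, are the tan task, the mauve task. That's 2 tasks.
So at minimum 2 tasks come before the azure task, putting the azure task no earlier than position 3. That position is achievable by scheduling exactly those predecessors first.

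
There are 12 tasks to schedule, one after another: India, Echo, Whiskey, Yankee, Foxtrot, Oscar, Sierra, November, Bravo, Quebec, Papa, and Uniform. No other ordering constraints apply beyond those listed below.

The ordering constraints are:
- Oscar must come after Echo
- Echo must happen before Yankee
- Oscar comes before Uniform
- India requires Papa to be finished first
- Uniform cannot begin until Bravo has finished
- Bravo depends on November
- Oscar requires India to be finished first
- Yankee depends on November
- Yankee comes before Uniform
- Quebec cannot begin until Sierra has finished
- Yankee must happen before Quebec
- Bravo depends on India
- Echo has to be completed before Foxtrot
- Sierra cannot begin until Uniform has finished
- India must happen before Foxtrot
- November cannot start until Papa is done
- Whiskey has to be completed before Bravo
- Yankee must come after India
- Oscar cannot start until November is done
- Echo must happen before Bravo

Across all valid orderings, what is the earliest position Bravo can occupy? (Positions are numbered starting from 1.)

6

Working backwards through the constraints from Bravo, its full set of required predecessors is India, Echo, Whiskey, November, Papa — 5 of them.
So at minimum 5 tasks come before Bravo, putting Bravo no earlier than position 6. That position is achievable by scheduling exactly those predecessors first.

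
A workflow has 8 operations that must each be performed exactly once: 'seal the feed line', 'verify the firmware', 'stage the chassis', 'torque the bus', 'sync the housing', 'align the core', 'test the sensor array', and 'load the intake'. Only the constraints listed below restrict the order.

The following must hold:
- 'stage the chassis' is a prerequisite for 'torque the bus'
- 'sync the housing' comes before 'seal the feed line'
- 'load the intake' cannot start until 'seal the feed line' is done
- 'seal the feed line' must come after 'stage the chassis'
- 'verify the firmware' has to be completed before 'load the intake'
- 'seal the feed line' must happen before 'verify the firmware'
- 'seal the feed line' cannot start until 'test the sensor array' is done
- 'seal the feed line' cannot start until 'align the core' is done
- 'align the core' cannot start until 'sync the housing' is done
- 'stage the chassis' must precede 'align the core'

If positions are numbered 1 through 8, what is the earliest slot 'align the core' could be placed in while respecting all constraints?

3

The operations that are forced before 'align the core', directly or transitively, are 'stage the chassis', 'sync the housing'. That's 2 operations.
With 2 mandatory predecessors, the earliest 'align the core' can sit is position 2+1 = 3, and placing just those 2 first achieves it.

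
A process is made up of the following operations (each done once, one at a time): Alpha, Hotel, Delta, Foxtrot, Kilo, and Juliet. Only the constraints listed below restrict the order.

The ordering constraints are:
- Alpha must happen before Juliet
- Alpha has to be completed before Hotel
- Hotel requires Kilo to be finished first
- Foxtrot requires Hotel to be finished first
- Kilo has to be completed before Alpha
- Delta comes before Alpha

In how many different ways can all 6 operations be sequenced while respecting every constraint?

2 operations have no prerequisites (Delta, Kilo), so any of them could come first.
Counting all ways to extend the partial order to a total order gives 6.

6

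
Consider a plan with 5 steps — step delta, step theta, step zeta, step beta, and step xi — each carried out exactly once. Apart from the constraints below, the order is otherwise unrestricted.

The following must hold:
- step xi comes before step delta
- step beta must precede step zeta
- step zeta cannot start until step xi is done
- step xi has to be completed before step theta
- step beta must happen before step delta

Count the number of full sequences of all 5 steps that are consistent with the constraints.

14

The steps with no prerequisites are step beta, step xi; any of them can be placed first.
Counting all ways to extend the partial order to a total order gives 14.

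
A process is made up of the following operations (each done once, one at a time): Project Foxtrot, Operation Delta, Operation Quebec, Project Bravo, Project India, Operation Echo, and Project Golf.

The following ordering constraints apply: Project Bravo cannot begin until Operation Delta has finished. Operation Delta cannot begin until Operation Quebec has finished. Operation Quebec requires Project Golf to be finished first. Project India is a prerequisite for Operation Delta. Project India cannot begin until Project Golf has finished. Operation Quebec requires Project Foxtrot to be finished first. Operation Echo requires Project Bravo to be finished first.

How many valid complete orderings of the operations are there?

2 operations have no prerequisites (Project Foxtrot, Project Golf), so any of them could come first.
Systematically extending each partial ordering one operation at a time and counting, there are 5 complete orderings.

5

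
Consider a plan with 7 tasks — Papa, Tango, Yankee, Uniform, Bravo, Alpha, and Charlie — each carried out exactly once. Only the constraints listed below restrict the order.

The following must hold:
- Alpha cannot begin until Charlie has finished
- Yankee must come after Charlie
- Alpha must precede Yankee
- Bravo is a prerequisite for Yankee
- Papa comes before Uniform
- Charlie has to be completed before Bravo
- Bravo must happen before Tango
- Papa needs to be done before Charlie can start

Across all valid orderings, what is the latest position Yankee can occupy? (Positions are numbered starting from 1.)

Nothing depends on Yankee, so it can be the final task, position 7.

7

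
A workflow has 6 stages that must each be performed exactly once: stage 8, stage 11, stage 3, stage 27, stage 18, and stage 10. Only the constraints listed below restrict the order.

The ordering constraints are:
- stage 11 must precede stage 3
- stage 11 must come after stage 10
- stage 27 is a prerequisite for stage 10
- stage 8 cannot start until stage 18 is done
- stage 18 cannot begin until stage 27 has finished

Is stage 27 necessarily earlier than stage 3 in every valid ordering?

There is a constraint chain stage 27 → stage 10 → stage 11 → stage 3.
That forces stage 27 before stage 3 in every valid schedule.

Yes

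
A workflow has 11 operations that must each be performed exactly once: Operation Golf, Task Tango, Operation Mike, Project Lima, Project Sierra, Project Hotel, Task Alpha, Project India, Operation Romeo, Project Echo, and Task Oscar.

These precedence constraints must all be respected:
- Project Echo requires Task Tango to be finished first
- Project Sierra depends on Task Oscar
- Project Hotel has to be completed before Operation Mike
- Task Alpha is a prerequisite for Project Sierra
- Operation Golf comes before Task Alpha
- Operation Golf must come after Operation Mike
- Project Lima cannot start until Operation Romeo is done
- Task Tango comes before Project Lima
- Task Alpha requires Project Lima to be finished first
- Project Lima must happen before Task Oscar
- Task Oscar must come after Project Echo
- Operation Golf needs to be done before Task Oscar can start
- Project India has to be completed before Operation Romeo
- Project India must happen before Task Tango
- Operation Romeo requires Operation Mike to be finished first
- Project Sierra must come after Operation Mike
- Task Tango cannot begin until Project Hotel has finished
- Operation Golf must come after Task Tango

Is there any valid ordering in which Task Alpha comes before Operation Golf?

No

Following Operation Golf → Task Alpha, Operation Golf must precede Task Alpha in every valid ordering.
Hence Task Alpha can never be scheduled before Operation Golf.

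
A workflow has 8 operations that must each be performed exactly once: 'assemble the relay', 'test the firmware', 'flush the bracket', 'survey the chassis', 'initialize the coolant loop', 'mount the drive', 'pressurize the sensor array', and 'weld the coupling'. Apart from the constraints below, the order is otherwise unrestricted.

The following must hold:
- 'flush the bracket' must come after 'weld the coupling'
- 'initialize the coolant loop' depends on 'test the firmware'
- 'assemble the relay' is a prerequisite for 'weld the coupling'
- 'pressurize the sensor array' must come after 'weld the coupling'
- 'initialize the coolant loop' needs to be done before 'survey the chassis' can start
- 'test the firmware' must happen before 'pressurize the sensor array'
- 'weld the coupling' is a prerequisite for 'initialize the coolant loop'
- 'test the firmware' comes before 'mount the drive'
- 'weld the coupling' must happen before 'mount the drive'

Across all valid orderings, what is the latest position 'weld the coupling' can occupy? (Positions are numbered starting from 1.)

The operations that are forced after 'weld the coupling', directly or by a chain of constraints, are 'flush the bracket', 'survey the chassis', 'initialize the coolant loop', 'mount the drive', 'pressurize the sensor array'. That's 5 operations.
With 5 mandatory successors out of 8 operations total, the latest slot for 'weld the coupling' is 8−5 = 3, and it's reachable by doing all non-successors before 'weld the coupling'.

3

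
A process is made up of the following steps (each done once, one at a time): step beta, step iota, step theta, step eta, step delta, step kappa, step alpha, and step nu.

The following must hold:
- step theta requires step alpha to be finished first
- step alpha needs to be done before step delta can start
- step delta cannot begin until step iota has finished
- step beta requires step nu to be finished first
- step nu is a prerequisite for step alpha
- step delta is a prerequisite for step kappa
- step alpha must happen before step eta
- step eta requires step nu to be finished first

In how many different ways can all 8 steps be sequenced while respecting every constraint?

The steps with no prerequisites are step iota, step nu; any of them can be placed first.
Enumerating by repeatedly choosing an available step (one whose prerequisites are all placed) gives 296 distinct complete orderings.

296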